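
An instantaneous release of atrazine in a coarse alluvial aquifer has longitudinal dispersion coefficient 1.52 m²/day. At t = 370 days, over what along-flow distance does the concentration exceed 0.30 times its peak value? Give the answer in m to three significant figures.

The plume is Gaussian with σ = √(2Dt) = √(2 × 1.52 × 370) = 33.54 m.
C/C_peak = exp(−Δx²/(2σ²)) = 0.30 ⇒ Δx = σ·√(−2 ln 0.30) = 33.54 × 1.552 = 52.05 m.
Width = 2Δx = 104 m.

104 m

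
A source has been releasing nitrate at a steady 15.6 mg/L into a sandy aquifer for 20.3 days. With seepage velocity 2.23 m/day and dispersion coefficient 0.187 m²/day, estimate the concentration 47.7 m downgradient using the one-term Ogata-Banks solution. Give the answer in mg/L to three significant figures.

2.95 mg/L

For a continuous step input, C/C₀ ≈ ½·erfc((x−vt)/(2√(Dt))).
vt = 2.23 × 20.3 = 45.269 m and 2√(Dt) = 2√(0.187 × 20.3) = 3.897 m.
Argument (x−vt)/(2√(Dt)) = (47.7 − 45.269)/3.897 = 0.6238; ½·erfc(0.6238) = 0.1888.
C = 15.6 × 0.1888 = 2.95 mg/L.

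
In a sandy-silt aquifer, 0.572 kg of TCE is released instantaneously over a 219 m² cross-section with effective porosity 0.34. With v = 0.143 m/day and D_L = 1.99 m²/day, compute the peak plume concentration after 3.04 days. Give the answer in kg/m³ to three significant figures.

The peak of an instantaneous 1D plume sits at x = vt; there the Gaussian factor is 1 and C_max = M/(n_e·A·√(4πDt)), where n_e·A is the pore area the mass is dissolved in.
√(4πDt) = √(4π × 1.99 × 3.04) = 8.719 m, so C_max = 0.572/(0.34 × 219 × 8.719) = 0.000881 kg/m³.

0.000881 kg/m³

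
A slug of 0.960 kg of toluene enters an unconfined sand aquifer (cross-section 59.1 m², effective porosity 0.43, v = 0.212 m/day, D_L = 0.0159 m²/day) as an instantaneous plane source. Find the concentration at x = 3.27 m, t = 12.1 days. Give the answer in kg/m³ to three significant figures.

0.0127 kg/m³

For an instantaneous plane source, C(x,t) = M/(n_e·A·√(4πDt)) · exp(−(x−vt)²/(4Dt)), with n_e·A the pore (flow) area.
Plume center vt = 0.212 × 12.1 = 2.5652 m, so the well at 3.27 m is 0.7048 m downgradient of the peak.
√(4πDt) = 1.555 m, giving peak height M/(n_e·A·√(4πDt)) = 0.960/(0.43 × 59.1 × 1.555) = 0.02429 kg/m³.
(x−vt)²/(4Dt) = (0.7048)²/(4 × 0.0159 × 12.1) = 0.6455; exp(−0.6455) = 0.5244.
C = 0.02429 × 0.5244 = 0.0127 kg/m³.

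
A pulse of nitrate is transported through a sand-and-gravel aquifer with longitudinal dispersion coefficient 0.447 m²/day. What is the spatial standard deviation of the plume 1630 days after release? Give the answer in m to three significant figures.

38.2 m

Dispersive spreading gives a Gaussian with σ² = 2Dt; advection only shifts the center.
σ = √(2 × 0.447 × 1630) = 38.2 m.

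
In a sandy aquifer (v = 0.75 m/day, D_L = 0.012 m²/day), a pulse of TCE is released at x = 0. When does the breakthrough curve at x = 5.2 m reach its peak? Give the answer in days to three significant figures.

For the 1D instantaneous-source solution, setting ∂C/∂t = 0 at fixed x gives v²t² + 2Dt − x² = 0, so t = (√(D² + v²x²) − D)/v².
√(D² + v²x²) = √(0.012² + 0.75² × 5.2²) = 3.900; v² = 0.5625.
t = (3.900 − 0.012)/0.5625 = 6.91 days (vs. the pure-advection estimate x/v = 6.93 d).

6.91 days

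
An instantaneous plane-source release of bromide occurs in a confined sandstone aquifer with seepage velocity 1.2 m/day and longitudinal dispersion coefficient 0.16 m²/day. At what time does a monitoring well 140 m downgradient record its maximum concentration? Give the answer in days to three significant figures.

For the 1D instantaneous-source solution, setting ∂C/∂t = 0 at fixed x gives v²t² + 2Dt − x² = 0, so t = (√(D² + v²x²) − D)/v².
√(D² + v²x²) = √(0.16² + 1.2² × 140²) = 168.0; v² = 1.44.
t = (168.0 − 0.16)/1.44 = 117 days (vs. the pure-advection estimate x/v = 117 d).

117 days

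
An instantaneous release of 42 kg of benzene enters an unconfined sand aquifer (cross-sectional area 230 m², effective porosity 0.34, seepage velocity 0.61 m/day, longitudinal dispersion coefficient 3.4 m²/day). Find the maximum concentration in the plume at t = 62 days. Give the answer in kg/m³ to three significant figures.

The peak of an instantaneous 1D plume sits at x = vt; there the Gaussian factor is 1 and C_max = M/(n_e·A·√(4πDt)), where n_e·A is the pore area the mass is dissolved in.
√(4πDt) = √(4π × 3.4 × 62) = 51.47 m, so C_max = 42/(0.34 × 230 × 51.47) = 0.0104 kg/m³.

0.0104 kg/m³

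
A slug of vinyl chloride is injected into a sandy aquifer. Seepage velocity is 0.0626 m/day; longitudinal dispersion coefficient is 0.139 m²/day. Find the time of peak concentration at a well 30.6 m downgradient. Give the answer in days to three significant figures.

455 days

For the 1D instantaneous-source solution, setting ∂C/∂t = 0 at fixed x gives v²t² + 2Dt − x² = 0, so t = (√(D² + v²x²) − D)/v².
√(D² + v²x²) = √(0.139² + 0.0626² × 30.6²) = 1.921; v² = 0.00391876.
t = (1.921 − 0.139)/0.00391876 = 455 days (vs. the pure-advection estimate x/v = 489 d).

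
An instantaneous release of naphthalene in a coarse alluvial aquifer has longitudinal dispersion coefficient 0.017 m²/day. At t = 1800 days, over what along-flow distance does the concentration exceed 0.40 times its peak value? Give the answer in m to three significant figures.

The plume is Gaussian with σ = √(2Dt) = √(2 × 0.017 × 1800) = 7.823 m.
C/C_peak = exp(−Δx²/(2σ²)) = 0.40 ⇒ Δx = σ·√(−2 ln 0.40) = 7.823 × 1.354 = 10.59 m.
Width = 2Δx = 21.2 m.

21.2 m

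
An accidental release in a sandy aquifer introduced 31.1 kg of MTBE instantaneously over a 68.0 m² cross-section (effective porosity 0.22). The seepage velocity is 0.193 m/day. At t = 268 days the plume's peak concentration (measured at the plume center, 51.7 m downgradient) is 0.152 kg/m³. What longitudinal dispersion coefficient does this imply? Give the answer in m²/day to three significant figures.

At the plume center C_max = M/(n_e·A·√(4πDt)), so D = M²/(4πt·(n_e·A·C_max)²).
n_e·A·C_max = 0.22 × 68.0 × 0.152 = 2.274 kg/m.
D = 31.1²/(4π × 268 × 2.274²) = 0.0555 m²/day.

0.0555 m²/day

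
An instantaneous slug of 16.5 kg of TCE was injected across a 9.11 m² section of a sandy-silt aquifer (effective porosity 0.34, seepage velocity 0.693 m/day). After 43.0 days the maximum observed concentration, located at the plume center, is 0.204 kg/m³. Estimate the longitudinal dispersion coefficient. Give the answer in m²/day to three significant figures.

1.26 m²/day

At the plume center C_max = M/(n_e·A·√(4πDt)), so D = M²/(4πt·(n_e·A·C_max)²).
n_e·A·C_max = 0.34 × 9.11 × 0.204 = 0.6319 kg/m.
D = 16.5²/(4π × 43.0 × 0.6319²) = 1.26 m²/day.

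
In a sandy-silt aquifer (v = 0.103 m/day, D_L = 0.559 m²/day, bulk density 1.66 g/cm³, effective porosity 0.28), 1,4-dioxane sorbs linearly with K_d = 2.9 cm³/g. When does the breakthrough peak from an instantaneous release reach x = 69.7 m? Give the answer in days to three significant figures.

11400 days

Retardation factor R = 1 + ρ_b·K_d/n = 1 + 1.66 × 2.9/0.28 = 18.19.
Sorption retards both mechanisms: v_R = v/R = 0.005662 m/day, D_R = D/R = 0.03073 m²/day.
Peak time from v_R²t² + 2D_R t − x² = 0: t = (√(D_R² + v_R²x²) − D_R)/v_R².
√(D_R² + v_R²x²) = √(0.03073² + 0.005662² × 69.7²) = 0.3958; v_R² = 3.206e-05.
t = (0.3958 − 0.03073)/3.206e-05 = 11400 days.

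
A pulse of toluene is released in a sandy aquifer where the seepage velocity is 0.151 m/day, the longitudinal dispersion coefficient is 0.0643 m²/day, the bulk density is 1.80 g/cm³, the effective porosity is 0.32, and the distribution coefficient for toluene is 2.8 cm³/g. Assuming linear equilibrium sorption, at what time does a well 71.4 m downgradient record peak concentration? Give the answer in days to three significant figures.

7870 days

Retardation factor R = 1 + ρ_b·K_d/n = 1 + 1.80 × 2.8/0.32 = 16.75.
Sorption retards both mechanisms: v_R = v/R = 0.009015 m/day, D_R = D/R = 0.003839 m²/day.
Peak time from v_R²t² + 2D_R t − x² = 0: t = (√(D_R² + v_R²x²) − D_R)/v_R².
√(D_R² + v_R²x²) = √(0.003839² + 0.009015² × 71.4²) = 0.6437; v_R² = 8.127e-05.
t = (0.6437 − 0.003839)/8.127e-05 = 7870 days.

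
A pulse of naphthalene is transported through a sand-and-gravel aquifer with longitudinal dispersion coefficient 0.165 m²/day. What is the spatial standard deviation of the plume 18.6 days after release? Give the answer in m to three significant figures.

2.48 m

Dispersive spreading gives a Gaussian with σ² = 2Dt; advection only shifts the center.
σ = √(2 × 0.165 × 18.6) = 2.48 m.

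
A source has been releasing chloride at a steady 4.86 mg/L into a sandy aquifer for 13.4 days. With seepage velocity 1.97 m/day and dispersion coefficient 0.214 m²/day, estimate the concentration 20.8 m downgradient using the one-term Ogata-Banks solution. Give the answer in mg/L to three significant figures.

For a continuous step input, C/C₀ ≈ ½·erfc((x−vt)/(2√(Dt))).
vt = 1.97 × 13.4 = 26.398 m and 2√(Dt) = 2√(0.214 × 13.4) = 3.387 m.
Argument (x−vt)/(2√(Dt)) = (20.8 − 26.398)/3.387 = -1.653; ½·erfc(-1.653) = 0.9903.
C = 4.86 × 0.9903 = 4.81 mg/L.

4.81 mg/L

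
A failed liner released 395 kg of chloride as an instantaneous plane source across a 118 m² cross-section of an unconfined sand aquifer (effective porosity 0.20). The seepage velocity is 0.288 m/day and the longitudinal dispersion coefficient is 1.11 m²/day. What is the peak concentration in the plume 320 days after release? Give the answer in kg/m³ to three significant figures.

The peak of an instantaneous 1D plume sits at x = vt; there the Gaussian factor is 1 and C_max = M/(n_e·A·√(4πDt)), where n_e·A is the pore area the mass is dissolved in.
√(4πDt) = √(4π × 1.11 × 320) = 66.81 m, so C_max = 395/(0.20 × 118 × 66.81) = 0.251 kg/m³.

0.251 kg/m³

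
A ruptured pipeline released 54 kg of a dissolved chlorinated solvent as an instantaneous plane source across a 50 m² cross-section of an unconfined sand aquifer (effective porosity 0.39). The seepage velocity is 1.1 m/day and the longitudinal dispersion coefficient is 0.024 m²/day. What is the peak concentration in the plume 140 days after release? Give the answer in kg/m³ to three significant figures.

The peak of an instantaneous 1D plume sits at x = vt; there the Gaussian factor is 1 and C_max = M/(n_e·A·√(4πDt)), where n_e·A is the pore area the mass is dissolved in.
√(4πDt) = √(4π × 0.024 × 140) = 6.498 m, so C_max = 54/(0.39 × 50 × 6.498) = 0.426 kg/m³.

0.426 kg/m³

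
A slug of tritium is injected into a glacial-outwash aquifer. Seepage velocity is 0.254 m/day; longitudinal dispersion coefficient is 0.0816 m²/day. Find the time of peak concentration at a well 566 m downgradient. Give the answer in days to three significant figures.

2230 days

For the 1D instantaneous-source solution, setting ∂C/∂t = 0 at fixed x gives v²t² + 2Dt − x² = 0, so t = (√(D² + v²x²) − D)/v².
√(D² + v²x²) = √(0.0816² + 0.254² × 566²) = 143.8; v² = 0.064516.
t = (143.8 − 0.0816)/0.064516 = 2230 days (vs. the pure-advection estimate x/v = 2230 d).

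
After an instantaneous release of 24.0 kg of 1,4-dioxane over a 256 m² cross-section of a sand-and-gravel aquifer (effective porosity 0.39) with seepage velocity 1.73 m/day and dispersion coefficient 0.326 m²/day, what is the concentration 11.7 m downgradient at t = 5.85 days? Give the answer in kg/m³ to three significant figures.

For an instantaneous plane source, C(x,t) = M/(n_e·A·√(4πDt)) · exp(−(x−vt)²/(4Dt)), with n_e·A the pore (flow) area.
Plume center vt = 1.73 × 5.85 = 10.1205 m, so the well at 11.7 m is 1.5795 m downgradient of the peak.
√(4πDt) = 4.895 m, giving peak height M/(n_e·A·√(4πDt)) = 24.0/(0.39 × 256 × 4.895) = 0.04911 kg/m³.
(x−vt)²/(4Dt) = (1.5795)²/(4 × 0.326 × 5.85) = 0.3270; exp(−0.3270) = 0.7211.
C = 0.04911 × 0.7211 = 0.0354 kg/m³.

0.0354 kg/m³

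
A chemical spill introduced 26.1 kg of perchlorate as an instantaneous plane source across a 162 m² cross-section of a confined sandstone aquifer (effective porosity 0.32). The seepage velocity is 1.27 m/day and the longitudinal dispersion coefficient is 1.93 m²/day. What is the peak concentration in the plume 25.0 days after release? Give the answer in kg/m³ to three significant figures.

0.0204 kg/m³

The peak of an instantaneous 1D plume sits at x = vt; there the Gaussian factor is 1 and C_max = M/(n_e·A·√(4πDt)), where n_e·A is the pore area the mass is dissolved in.
√(4πDt) = √(4π × 1.93 × 25.0) = 24.62 m, so C_max = 26.1/(0.32 × 162 × 24.62) = 0.0204 kg/m³.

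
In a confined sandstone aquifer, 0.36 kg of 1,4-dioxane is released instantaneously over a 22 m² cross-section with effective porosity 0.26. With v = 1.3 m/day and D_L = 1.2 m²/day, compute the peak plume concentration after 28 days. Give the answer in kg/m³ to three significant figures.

The peak of an instantaneous 1D plume sits at x = vt; there the Gaussian factor is 1 and C_max = M/(n_e·A·√(4πDt)), where n_e·A is the pore area the mass is dissolved in.
√(4πDt) = √(4π × 1.2 × 28) = 20.55 m, so C_max = 0.36/(0.26 × 22 × 20.55) = 0.00306 kg/m³.

0.00306 kg/m³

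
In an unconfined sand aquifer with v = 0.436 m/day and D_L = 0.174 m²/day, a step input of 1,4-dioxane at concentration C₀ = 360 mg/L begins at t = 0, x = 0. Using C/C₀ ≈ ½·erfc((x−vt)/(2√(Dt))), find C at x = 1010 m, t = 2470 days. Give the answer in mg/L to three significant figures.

For a continuous step input, C/C₀ ≈ ½·erfc((x−vt)/(2√(Dt))).
vt = 0.436 × 2470 = 1076.92 m and 2√(Dt) = 2√(0.174 × 2470) = 41.46 m.
Argument (x−vt)/(2√(Dt)) = (1010 − 1076.92)/41.46 = -1.614; ½·erfc(-1.614) = 0.9888.
C = 360 × 0.9888 = 356 mg/L.

356 mg/L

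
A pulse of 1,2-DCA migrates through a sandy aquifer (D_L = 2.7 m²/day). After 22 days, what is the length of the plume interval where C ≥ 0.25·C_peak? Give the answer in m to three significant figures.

The plume is Gaussian with σ = √(2Dt) = √(2 × 2.7 × 22) = 10.90 m.
C/C_peak = exp(−Δx²/(2σ²)) = 0.25 ⇒ Δx = σ·√(−2 ln 0.25) = 10.90 × 1.665 = 18.15 m.
Width = 2Δx = 36.3 m.

36.3 m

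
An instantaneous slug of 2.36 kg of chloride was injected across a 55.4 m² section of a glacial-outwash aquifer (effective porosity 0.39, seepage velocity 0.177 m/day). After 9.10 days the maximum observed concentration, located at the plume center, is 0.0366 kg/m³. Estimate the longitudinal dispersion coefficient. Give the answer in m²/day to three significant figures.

0.0779 m²/day

At the plume center C_max = M/(n_e·A·√(4πDt)), so D = M²/(4πt·(n_e·A·C_max)²).
n_e·A·C_max = 0.39 × 55.4 × 0.0366 = 0.7908 kg/m.
D = 2.36²/(4π × 9.10 × 0.7908²) = 0.0779 m²/day.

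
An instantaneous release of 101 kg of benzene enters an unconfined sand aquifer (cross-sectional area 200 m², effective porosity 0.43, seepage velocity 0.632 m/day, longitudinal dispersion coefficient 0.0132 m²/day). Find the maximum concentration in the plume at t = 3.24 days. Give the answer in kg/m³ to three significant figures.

The peak of an instantaneous 1D plume sits at x = vt; there the Gaussian factor is 1 and C_max = M/(n_e·A·√(4πDt)), where n_e·A is the pore area the mass is dissolved in.
√(4πDt) = √(4π × 0.0132 × 3.24) = 0.7331 m, so C_max = 101/(0.43 × 200 × 0.7331) = 1.60 kg/m³.

1.60 kg/m³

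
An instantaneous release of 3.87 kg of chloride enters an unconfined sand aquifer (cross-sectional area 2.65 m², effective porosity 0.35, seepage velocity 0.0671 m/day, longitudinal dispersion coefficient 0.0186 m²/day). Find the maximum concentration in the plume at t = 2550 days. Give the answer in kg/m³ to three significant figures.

0.171 kg/m³

The peak of an instantaneous 1D plume sits at x = vt; there the Gaussian factor is 1 and C_max = M/(n_e·A·√(4πDt)), where n_e·A is the pore area the mass is dissolved in.
√(4πDt) = √(4π × 0.0186 × 2550) = 24.41 m, so C_max = 3.87/(0.35 × 2.65 × 24.41) = 0.171 kg/m³.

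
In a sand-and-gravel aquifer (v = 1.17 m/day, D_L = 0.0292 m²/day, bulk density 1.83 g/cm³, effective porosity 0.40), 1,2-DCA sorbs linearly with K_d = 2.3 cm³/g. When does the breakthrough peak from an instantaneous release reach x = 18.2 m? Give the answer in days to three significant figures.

Retardation factor R = 1 + ρ_b·K_d/n = 1 + 1.83 × 2.3/0.40 = 11.52.
Sorption retards both mechanisms: v_R = v/R = 0.1016 m/day, D_R = D/R = 0.002535 m²/day.
Peak time from v_R²t² + 2D_R t − x² = 0: t = (√(D_R² + v_R²x²) − D_R)/v_R².
√(D_R² + v_R²x²) = √(0.002535² + 0.1016² × 18.2²) = 1.849; v_R² = 0.01032.
t = (1.849 − 0.002535)/0.01032 = 179 days.

179 days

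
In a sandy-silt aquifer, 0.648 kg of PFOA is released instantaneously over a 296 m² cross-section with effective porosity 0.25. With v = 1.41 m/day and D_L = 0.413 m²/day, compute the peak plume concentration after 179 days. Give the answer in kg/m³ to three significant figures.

0.000287 kg/m³

The peak of an instantaneous 1D plume sits at x = vt; there the Gaussian factor is 1 and C_max = M/(n_e·A·√(4πDt)), where n_e·A is the pore area the mass is dissolved in.
√(4πDt) = √(4π × 0.413 × 179) = 30.48 m, so C_max = 0.648/(0.25 × 296 × 30.48) = 0.000287 kg/m³.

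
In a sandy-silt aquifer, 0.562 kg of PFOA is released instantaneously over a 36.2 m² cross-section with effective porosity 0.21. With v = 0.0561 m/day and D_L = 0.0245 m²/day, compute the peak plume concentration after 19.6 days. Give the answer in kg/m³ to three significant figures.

The peak of an instantaneous 1D plume sits at x = vt; there the Gaussian factor is 1 and C_max = M/(n_e·A·√(4πDt)), where n_e·A is the pore area the mass is dissolved in.
√(4πDt) = √(4π × 0.0245 × 19.6) = 2.456 m, so C_max = 0.562/(0.21 × 36.2 × 2.456) = 0.0301 kg/m³.

0.0301 kg/m³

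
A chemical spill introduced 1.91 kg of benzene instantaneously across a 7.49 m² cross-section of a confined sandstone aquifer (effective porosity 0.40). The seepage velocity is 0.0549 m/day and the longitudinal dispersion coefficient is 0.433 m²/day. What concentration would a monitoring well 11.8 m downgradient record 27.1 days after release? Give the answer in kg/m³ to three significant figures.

0.00545 kg/m³

For an instantaneous plane source, C(x,t) = M/(n_e·A·√(4πDt)) · exp(−(x−vt)²/(4Dt)), with n_e·A the pore (flow) area.
Plume center vt = 0.0549 × 27.1 = 1.48779 m, so the well at 11.8 m is 10.31221 m downgradient of the peak.
√(4πDt) = 12.14 m, giving peak height M/(n_e·A·√(4πDt)) = 1.91/(0.40 × 7.49 × 12.14) = 0.05251 kg/m³.
(x−vt)²/(4Dt) = (10.31221)²/(4 × 0.433 × 27.1) = 2.266; exp(−2.266) = 0.1037.
C = 0.05251 × 0.1037 = 0.00545 kg/m³.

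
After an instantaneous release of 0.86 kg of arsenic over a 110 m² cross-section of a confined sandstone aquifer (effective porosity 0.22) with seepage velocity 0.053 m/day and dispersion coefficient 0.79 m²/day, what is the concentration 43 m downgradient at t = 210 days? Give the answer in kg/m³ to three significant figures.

0.000168 kg/m³

For an instantaneous plane source, C(x,t) = M/(n_e·A·√(4πDt)) · exp(−(x−vt)²/(4Dt)), with n_e·A the pore (flow) area.
Plume center vt = 0.053 × 210 = 11.13 m, so the well at 43 m is 31.87 m downgradient of the peak.
√(4πDt) = 45.66 m, giving peak height M/(n_e·A·√(4πDt)) = 0.86/(0.22 × 110 × 45.66) = 0.0007783 kg/m³.
(x−vt)²/(4Dt) = (31.87)²/(4 × 0.79 × 210) = 1.531; exp(−1.531) = 0.2163.
C = 0.0007783 × 0.2163 = 0.000168 kg/m³.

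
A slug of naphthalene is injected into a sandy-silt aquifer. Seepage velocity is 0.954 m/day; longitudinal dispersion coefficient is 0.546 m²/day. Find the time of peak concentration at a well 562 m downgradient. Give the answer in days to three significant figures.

588 days

For the 1D instantaneous-source solution, setting ∂C/∂t = 0 at fixed x gives v²t² + 2Dt − x² = 0, so t = (√(D² + v²x²) − D)/v².
√(D² + v²x²) = √(0.546² + 0.954² × 562²) = 536.1; v² = 0.910116.
t = (536.1 − 0.546)/0.910116 = 588 days (vs. the pure-advection estimate x/v = 589 d).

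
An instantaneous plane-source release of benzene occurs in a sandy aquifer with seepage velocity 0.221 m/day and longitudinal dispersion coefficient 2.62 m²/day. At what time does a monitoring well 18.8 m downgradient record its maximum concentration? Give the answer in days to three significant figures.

For the 1D instantaneous-source solution, setting ∂C/∂t = 0 at fixed x gives v²t² + 2Dt − x² = 0, so t = (√(D² + v²x²) − D)/v².
√(D² + v²x²) = √(2.62² + 0.221² × 18.8²) = 4.912; v² = 0.048841.
t = (4.912 − 2.62)/0.048841 = 46.9 days (vs. the pure-advection estimate x/v = 85.1 d).

46.9 days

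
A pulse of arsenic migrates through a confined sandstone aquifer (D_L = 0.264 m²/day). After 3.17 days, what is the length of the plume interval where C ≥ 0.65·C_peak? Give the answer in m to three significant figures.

The plume is Gaussian with σ = √(2Dt) = √(2 × 0.264 × 3.17) = 1.294 m.
C/C_peak = exp(−Δx²/(2σ²)) = 0.65 ⇒ Δx = σ·√(−2 ln 0.65) = 1.294 × 0.9282 = 1.201 m.
Width = 2Δx = 2.40 m.

2.40 m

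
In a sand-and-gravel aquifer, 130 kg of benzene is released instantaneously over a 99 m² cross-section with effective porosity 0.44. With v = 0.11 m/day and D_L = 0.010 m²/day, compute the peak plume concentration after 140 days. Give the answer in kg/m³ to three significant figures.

0.712 kg/m³

The peak of an instantaneous 1D plume sits at x = vt; there the Gaussian factor is 1 and C_max = M/(n_e·A·√(4πDt)), where n_e·A is the pore area the mass is dissolved in.
√(4πDt) = √(4π × 0.010 × 140) = 4.194 m, so C_max = 130/(0.44 × 99 × 4.194) = 0.712 kg/m³.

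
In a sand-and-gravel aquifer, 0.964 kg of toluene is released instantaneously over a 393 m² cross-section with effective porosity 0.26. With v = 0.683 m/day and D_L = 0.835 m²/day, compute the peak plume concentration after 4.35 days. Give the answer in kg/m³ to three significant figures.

0.00140 kg/m³

The peak of an instantaneous 1D plume sits at x = vt; there the Gaussian factor is 1 and C_max = M/(n_e·A·√(4πDt)), where n_e·A is the pore area the mass is dissolved in.
√(4πDt) = √(4π × 0.835 × 4.35) = 6.756 m, so C_max = 0.964/(0.26 × 393 × 6.756) = 0.00140 kg/m³.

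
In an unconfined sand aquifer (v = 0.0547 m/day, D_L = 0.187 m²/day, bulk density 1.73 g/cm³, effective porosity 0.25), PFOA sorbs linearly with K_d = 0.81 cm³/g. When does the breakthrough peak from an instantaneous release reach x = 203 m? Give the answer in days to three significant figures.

24100 days

Retardation factor R = 1 + ρ_b·K_d/n = 1 + 1.73 × 0.81/0.25 = 6.605.
Sorption retards both mechanisms: v_R = v/R = 0.008282 m/day, D_R = D/R = 0.02831 m²/day.
Peak time from v_R²t² + 2D_R t − x² = 0: t = (√(D_R² + v_R²x²) − D_R)/v_R².
√(D_R² + v_R²x²) = √(0.02831² + 0.008282² × 203²) = 1.681; v_R² = 6.859e-05.
t = (1.681 − 0.02831)/6.859e-05 = 24100 days.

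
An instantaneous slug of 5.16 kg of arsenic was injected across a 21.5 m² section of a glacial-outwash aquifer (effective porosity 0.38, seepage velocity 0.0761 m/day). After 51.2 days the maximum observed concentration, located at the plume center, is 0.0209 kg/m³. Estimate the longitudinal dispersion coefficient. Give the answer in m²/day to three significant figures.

At the plume center C_max = M/(n_e·A·√(4πDt)), so D = M²/(4πt·(n_e·A·C_max)²).
n_e·A·C_max = 0.38 × 21.5 × 0.0209 = 0.1708 kg/m.
D = 5.16²/(4π × 51.2 × 0.1708²) = 1.42 m²/day.

1.42 m²/day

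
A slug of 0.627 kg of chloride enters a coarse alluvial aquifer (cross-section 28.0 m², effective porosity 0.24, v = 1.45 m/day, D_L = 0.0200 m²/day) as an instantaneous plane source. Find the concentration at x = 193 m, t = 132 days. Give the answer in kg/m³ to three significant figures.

For an instantaneous plane source, C(x,t) = M/(n_e·A·√(4πDt)) · exp(−(x−vt)²/(4Dt)), with n_e·A the pore (flow) area.
Plume center vt = 1.45 × 132 = 191.4 m, so the well at 193 m is 1.6 m downgradient of the peak.
√(4πDt) = 5.760 m, giving peak height M/(n_e·A·√(4πDt)) = 0.627/(0.24 × 28.0 × 5.760) = 0.01620 kg/m³.
(x−vt)²/(4Dt) = (1.6)²/(4 × 0.0200 × 132) = 0.2424; exp(−0.2424) = 0.7847.
C = 0.01620 × 0.7847 = 0.0127 kg/m³.

0.0127 kg/m³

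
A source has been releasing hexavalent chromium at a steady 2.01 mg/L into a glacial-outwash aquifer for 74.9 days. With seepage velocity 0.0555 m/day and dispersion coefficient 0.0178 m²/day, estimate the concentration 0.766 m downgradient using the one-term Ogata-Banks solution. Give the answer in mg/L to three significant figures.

1.97 mg/L

For a continuous step input, C/C₀ ≈ ½·erfc((x−vt)/(2√(Dt))).
vt = 0.0555 × 74.9 = 4.15695 m and 2√(Dt) = 2√(0.0178 × 74.9) = 2.309 m.
Argument (x−vt)/(2√(Dt)) = (0.766 − 4.15695)/2.309 = -1.469; ½·erfc(-1.469) = 0.9811.
C = 2.01 × 0.9811 = 1.97 mg/L.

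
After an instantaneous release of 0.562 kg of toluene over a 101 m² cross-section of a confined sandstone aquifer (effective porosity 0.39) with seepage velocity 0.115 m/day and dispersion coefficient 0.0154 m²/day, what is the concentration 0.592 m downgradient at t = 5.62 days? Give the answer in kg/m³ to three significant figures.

0.0136 kg/m³

For an instantaneous plane source, C(x,t) = M/(n_e·A·√(4πDt)) · exp(−(x−vt)²/(4Dt)), with n_e·A the pore (flow) area.
Plume center vt = 0.115 × 5.62 = 0.6463 m, so the well at 0.592 m is 0.0543 m upgradient of the peak.
√(4πDt) = 1.043 m, giving peak height M/(n_e·A·√(4πDt)) = 0.562/(0.39 × 101 × 1.043) = 0.01368 kg/m³.
(x−vt)²/(4Dt) = (-0.0543)²/(4 × 0.0154 × 5.62) = 0.008517; exp(−0.008517) = 0.9915.
C = 0.01368 × 0.9915 = 0.0136 kg/m³.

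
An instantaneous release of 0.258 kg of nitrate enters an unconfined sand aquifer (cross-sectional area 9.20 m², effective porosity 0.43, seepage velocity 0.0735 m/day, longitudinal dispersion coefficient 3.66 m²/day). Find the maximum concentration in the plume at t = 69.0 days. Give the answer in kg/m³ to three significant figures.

The peak of an instantaneous 1D plume sits at x = vt; there the Gaussian factor is 1 and C_max = M/(n_e·A·√(4πDt)), where n_e·A is the pore area the mass is dissolved in.
√(4πDt) = √(4π × 3.66 × 69.0) = 56.33 m, so C_max = 0.258/(0.43 × 9.20 × 56.33) = 0.00116 kg/m³.

0.00116 kg/m³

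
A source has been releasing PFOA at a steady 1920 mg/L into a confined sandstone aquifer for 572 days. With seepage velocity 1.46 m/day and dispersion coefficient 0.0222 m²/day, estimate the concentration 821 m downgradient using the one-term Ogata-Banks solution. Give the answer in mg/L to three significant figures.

For a continuous step input, C/C₀ ≈ ½·erfc((x−vt)/(2√(Dt))).
vt = 1.46 × 572 = 835.12 m and 2√(Dt) = 2√(0.0222 × 572) = 7.127 m.
Argument (x−vt)/(2√(Dt)) = (821 − 835.12)/7.127 = -1.981; ½·erfc(-1.981) = 0.9975.
C = 1920 × 0.9975 = 1920 mg/L.

1920 mg/L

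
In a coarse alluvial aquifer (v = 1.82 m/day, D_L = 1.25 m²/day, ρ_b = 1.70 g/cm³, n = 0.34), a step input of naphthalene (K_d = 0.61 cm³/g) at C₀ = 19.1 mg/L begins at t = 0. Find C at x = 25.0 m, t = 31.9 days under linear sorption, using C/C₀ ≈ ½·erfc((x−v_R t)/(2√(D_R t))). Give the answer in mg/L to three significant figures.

0.155 mg/L

Retardation factor R = 1 + ρ_b·K_d/n = 1 + 1.70 × 0.61/0.34 = 4.050.
Sorption retards both mechanisms: v_R = v/R = 0.4494 m/day, D_R = D/R = 0.3086 m²/day.
v_R·t = 0.4494 × 31.9 = 14.33586 m; 2√(D_R t) = 6.275 m; argument = (25.0 − 14.33586)/6.275 = 1.699.
C = C₀ × ½·erfc(1.699) = 19.1 × 0.008136 = 0.155 mg/L.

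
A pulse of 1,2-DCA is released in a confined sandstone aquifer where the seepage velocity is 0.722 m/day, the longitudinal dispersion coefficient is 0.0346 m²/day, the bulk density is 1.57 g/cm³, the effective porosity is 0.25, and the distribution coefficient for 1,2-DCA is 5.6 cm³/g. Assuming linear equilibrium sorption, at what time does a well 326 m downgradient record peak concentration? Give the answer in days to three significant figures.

Retardation factor R = 1 + ρ_b·K_d/n = 1 + 1.57 × 5.6/0.25 = 36.17.
Sorption retards both mechanisms: v_R = v/R = 0.01996 m/day, D_R = D/R = 0.0009566 m²/day.
Peak time from v_R²t² + 2D_R t − x² = 0: t = (√(D_R² + v_R²x²) − D_R)/v_R².
√(D_R² + v_R²x²) = √(0.0009566² + 0.01996² × 326²) = 6.507; v_R² = 0.0003984.
t = (6.507 − 0.0009566)/0.0003984 = 16300 days.

16300 days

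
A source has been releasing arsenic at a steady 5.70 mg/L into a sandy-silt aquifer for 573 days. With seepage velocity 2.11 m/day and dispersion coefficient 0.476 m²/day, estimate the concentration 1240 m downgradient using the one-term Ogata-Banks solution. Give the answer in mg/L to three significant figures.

0.527 mg/L

For a continuous step input, C/C₀ ≈ ½·erfc((x−vt)/(2√(Dt))).
vt = 2.11 × 573 = 1209.03 m and 2√(Dt) = 2√(0.476 × 573) = 33.03 m.
Argument (x−vt)/(2√(Dt)) = (1240 − 1209.03)/33.03 = 0.9376; ½·erfc(0.9376) = 0.09243.
C = 5.70 × 0.09243 = 0.527 mg/L.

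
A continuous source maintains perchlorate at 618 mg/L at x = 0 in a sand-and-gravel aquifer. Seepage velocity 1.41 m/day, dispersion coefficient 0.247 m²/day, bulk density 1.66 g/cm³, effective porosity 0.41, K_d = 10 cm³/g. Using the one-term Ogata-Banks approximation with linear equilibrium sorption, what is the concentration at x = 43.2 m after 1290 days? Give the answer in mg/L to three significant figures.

Retardation factor R = 1 + ρ_b·K_d/n = 1 + 1.66 × 10/0.41 = 41.49.
Sorption retards both mechanisms: v_R = v/R = 0.03398 m/day, D_R = D/R = 0.005953 m²/day.
v_R·t = 0.03398 × 1290 = 43.8342 m; 2√(D_R t) = 5.542 m; argument = (43.2 − 43.8342)/5.542 = -0.1144.
C = C₀ × ½·erfc(-0.1144) = 618 × 0.5643 = 349 mg/L.

349 mg/L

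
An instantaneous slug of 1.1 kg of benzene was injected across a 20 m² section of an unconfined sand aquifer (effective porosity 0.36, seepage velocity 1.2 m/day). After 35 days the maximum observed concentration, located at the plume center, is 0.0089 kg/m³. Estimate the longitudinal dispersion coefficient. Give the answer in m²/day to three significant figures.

0.670 m²/day

At the plume center C_max = M/(n_e·A·√(4πDt)), so D = M²/(4πt·(n_e·A·C_max)²).
n_e·A·C_max = 0.36 × 20 × 0.0089 = 0.06408 kg/m.
D = 1.1²/(4π × 35 × 0.06408²) = 0.670 m²/day.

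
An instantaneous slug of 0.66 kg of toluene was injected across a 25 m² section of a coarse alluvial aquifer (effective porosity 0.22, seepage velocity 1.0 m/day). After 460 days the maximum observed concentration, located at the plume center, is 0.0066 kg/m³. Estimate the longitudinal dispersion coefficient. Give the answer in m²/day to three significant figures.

At the plume center C_max = M/(n_e·A·√(4πDt)), so D = M²/(4πt·(n_e·A·C_max)²).
n_e·A·C_max = 0.22 × 25 × 0.0066 = 0.03630 kg/m.
D = 0.66²/(4π × 460 × 0.03630²) = 0.0572 m²/day.

0.0572 m²/day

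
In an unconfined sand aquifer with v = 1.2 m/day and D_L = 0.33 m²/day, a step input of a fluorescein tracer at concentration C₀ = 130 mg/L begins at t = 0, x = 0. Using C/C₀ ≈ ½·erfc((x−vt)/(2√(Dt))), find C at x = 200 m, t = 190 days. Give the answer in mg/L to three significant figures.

For a continuous step input, C/C₀ ≈ ½·erfc((x−vt)/(2√(Dt))).
vt = 1.2 × 190 = 228 m and 2√(Dt) = 2√(0.33 × 190) = 15.84 m.
Argument (x−vt)/(2√(Dt)) = (200 − 228)/15.84 = -1.768; ½·erfc(-1.768) = 0.9938.
C = 130 × 0.9938 = 129 mg/L.

129 mg/L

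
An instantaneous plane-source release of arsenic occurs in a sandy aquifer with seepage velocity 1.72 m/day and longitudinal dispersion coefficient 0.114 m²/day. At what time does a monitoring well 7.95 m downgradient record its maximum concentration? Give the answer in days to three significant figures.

For the 1D instantaneous-source solution, setting ∂C/∂t = 0 at fixed x gives v²t² + 2Dt − x² = 0, so t = (√(D² + v²x²) − D)/v².
√(D² + v²x²) = √(0.114² + 1.72² × 7.95²) = 13.67; v² = 2.9584.
t = (13.67 − 0.114)/2.9584 = 4.58 days (vs. the pure-advection estimate x/v = 4.62 d).

4.58 days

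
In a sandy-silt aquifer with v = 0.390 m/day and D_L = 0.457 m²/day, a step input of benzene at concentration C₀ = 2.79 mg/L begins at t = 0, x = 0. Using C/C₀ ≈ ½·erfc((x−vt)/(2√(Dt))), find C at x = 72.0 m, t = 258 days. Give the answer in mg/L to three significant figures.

For a continuous step input, C/C₀ ≈ ½·erfc((x−vt)/(2√(Dt))).
vt = 0.390 × 258 = 100.62 m and 2√(Dt) = 2√(0.457 × 258) = 21.72 m.
Argument (x−vt)/(2√(Dt)) = (72.0 − 100.62)/21.72 = -1.318; ½·erfc(-1.318) = 0.9688.
C = 2.79 × 0.9688 = 2.70 mg/L.

2.70 mg/L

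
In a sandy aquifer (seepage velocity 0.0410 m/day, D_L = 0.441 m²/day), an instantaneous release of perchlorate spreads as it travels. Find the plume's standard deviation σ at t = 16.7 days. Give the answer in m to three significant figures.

Dispersive spreading gives a Gaussian with σ² = 2Dt; advection only shifts the center.
σ = √(2 × 0.441 × 16.7) = 3.84 m.

3.84 m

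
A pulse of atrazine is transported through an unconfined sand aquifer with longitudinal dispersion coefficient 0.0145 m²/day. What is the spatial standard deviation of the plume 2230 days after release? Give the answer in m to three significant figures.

Dispersive spreading gives a Gaussian with σ² = 2Dt; advection only shifts the center.
σ = √(2 × 0.0145 × 2230) = 8.04 m.

8.04 m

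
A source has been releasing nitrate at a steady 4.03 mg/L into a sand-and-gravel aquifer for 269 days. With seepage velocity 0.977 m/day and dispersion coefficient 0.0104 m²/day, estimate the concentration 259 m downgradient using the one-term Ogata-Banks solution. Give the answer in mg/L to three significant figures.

3.81 mg/L

For a continuous step input, C/C₀ ≈ ½·erfc((x−vt)/(2√(Dt))).
vt = 0.977 × 269 = 262.813 m and 2√(Dt) = 2√(0.0104 × 269) = 3.345 m.
Argument (x−vt)/(2√(Dt)) = (259 − 262.813)/3.345 = -1.140; ½·erfc(-1.140) = 0.9465.
C = 4.03 × 0.9465 = 3.81 mg/L.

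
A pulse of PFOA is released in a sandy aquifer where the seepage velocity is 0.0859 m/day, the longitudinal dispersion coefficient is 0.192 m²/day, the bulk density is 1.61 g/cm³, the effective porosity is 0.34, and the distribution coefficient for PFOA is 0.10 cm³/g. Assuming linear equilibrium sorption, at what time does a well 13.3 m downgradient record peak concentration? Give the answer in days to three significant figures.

Retardation factor R = 1 + ρ_b·K_d/n = 1 + 1.61 × 0.10/0.34 = 1.474.
Sorption retards both mechanisms: v_R = v/R = 0.05828 m/day, D_R = D/R = 0.1303 m²/day.
Peak time from v_R²t² + 2D_R t − x² = 0: t = (√(D_R² + v_R²x²) − D_R)/v_R².
√(D_R² + v_R²x²) = √(0.1303² + 0.05828² × 13.3²) = 0.7860; v_R² = 0.003397.
t = (0.7860 − 0.1303)/0.003397 = 193 days.

193 days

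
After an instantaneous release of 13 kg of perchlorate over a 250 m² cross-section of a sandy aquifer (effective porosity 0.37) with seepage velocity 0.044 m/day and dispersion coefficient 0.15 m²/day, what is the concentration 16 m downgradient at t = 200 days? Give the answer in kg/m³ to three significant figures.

For an instantaneous plane source, C(x,t) = M/(n_e·A·√(4πDt)) · exp(−(x−vt)²/(4Dt)), with n_e·A the pore (flow) area.
Plume center vt = 0.044 × 200 = 8.8 m, so the well at 16 m is 7.2 m downgradient of the peak.
√(4πDt) = 19.42 m, giving peak height M/(n_e·A·√(4πDt)) = 13/(0.37 × 250 × 19.42) = 0.007237 kg/m³.
(x−vt)²/(4Dt) = (7.2)²/(4 × 0.15 × 200) = 0.4320; exp(−0.4320) = 0.6492.
C = 0.007237 × 0.6492 = 0.00470 kg/m³.

0.00470 kg/m³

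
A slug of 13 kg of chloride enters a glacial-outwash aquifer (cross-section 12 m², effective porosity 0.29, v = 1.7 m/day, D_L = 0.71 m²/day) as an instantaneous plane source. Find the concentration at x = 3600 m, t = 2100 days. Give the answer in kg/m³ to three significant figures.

0.0235 kg/m³

For an instantaneous plane source, C(x,t) = M/(n_e·A·√(4πDt)) · exp(−(x−vt)²/(4Dt)), with n_e·A the pore (flow) area.
Plume center vt = 1.7 × 2100 = 3570 m, so the well at 3600 m is 30 m downgradient of the peak.
√(4πDt) = 136.9 m, giving peak height M/(n_e·A·√(4πDt)) = 13/(0.29 × 12 × 136.9) = 0.02729 kg/m³.
(x−vt)²/(4Dt) = (30)²/(4 × 0.71 × 2100) = 0.1509; exp(−0.1509) = 0.8599.
C = 0.02729 × 0.8599 = 0.0235 kg/m³.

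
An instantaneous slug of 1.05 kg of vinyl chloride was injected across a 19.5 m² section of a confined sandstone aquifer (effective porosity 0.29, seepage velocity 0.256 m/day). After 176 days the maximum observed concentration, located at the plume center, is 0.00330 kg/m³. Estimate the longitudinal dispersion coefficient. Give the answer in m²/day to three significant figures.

1.43 m²/day

At the plume center C_max = M/(n_e·A·√(4πDt)), so D = M²/(4πt·(n_e·A·C_max)²).
n_e·A·C_max = 0.29 × 19.5 × 0.00330 = 0.01866 kg/m.
D = 1.05²/(4π × 176 × 0.01866²) = 1.43 m²/day.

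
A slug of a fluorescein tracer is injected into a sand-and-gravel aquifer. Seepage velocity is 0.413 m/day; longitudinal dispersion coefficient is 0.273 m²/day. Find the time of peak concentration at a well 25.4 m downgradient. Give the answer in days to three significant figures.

59.9 days

For the 1D instantaneous-source solution, setting ∂C/∂t = 0 at fixed x gives v²t² + 2Dt − x² = 0, so t = (√(D² + v²x²) − D)/v².
√(D² + v²x²) = √(0.273² + 0.413² × 25.4²) = 10.49; v² = 0.170569.
t = (10.49 − 0.273)/0.170569 = 59.9 days (vs. the pure-advection estimate x/v = 61.5 d).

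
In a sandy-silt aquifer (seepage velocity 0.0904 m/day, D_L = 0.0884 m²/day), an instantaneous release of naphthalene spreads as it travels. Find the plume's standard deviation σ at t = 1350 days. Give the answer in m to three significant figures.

Dispersive spreading gives a Gaussian with σ² = 2Dt; advection only shifts the center.
σ = √(2 × 0.0884 × 1350) = 15.4 m.

15.4 m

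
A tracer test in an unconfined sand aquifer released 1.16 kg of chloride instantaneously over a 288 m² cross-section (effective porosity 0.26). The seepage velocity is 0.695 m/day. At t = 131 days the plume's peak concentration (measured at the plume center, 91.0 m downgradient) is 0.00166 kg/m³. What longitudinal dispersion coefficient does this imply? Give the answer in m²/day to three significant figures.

At the plume center C_max = M/(n_e·A·√(4πDt)), so D = M²/(4πt·(n_e·A·C_max)²).
n_e·A·C_max = 0.26 × 288 × 0.00166 = 0.1243 kg/m.
D = 1.16²/(4π × 131 × 0.1243²) = 0.0529 m²/day.

0.0529 m²/day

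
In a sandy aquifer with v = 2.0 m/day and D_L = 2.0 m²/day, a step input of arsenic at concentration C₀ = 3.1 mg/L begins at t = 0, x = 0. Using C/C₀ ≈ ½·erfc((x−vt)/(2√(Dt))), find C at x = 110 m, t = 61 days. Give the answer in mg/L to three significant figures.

2.41 mg/L

For a continuous step input, C/C₀ ≈ ½·erfc((x−vt)/(2√(Dt))).
vt = 2.0 × 61 = 122 m and 2√(Dt) = 2√(2.0 × 61) = 22.09 m.
Argument (x−vt)/(2√(Dt)) = (110 − 122)/22.09 = -0.5432; ½·erfc(-0.5432) = 0.7788.
C = 3.1 × 0.7788 = 2.41 mg/L.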